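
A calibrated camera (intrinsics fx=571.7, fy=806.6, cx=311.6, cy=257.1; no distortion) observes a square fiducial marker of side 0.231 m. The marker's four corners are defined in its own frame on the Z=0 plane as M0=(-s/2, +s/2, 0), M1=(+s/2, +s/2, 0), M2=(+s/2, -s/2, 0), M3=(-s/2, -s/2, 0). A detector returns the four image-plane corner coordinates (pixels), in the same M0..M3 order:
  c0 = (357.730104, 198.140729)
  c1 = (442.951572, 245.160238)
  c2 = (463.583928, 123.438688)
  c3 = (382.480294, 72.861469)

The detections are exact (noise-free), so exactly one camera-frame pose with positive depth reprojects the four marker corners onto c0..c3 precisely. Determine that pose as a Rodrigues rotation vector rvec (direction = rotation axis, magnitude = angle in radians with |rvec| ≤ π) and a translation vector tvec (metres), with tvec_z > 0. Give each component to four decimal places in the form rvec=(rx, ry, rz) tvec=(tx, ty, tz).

rvec=(-0.1841, -0.2983, 0.3125) tvec=(0.2427, -0.1663, 1.3711)

Intrinsics K: fx=571.7, fy=806.6, cx=311.6, cy=257.1
Marker side s = 0.231 m; corners in marker frame (Z=0):
  M0 = (-0.1155, +0.1155, 0)
  M1 = (+0.1155, +0.1155, 0)
  M2 = (+0.1155, -0.1155, 0)
  M3 = (-0.1155, -0.1155, 0)
Detected image corners:
  c0 = (357.730104, 198.140729) px
  c1 = (442.951572, 245.160238) px
  c2 = (463.583928, 123.438688) px
  c3 = (382.480294, 72.861469) px
Planar DLT: solve 8×8 A·h = b for H (H[2,2]=1):
  H  [+437.66221 -165.04896 +412.80760]
  H  [+241.61814 +508.43764 +159.27202]
  H  [+0.18902 -0.16278 +1.00000]
B = K⁻¹H; ‖b₁‖=0.729333, ‖b₂‖=0.729333; λ = 2/(‖b₁‖+‖b₂‖) = 1.371116, sign → tz>0 ⇒ λ=+1.371116
r₁ = λ·B[:,0] = (+0.90839,+0.32811,+0.25917); r₂ = λ·B[:,1] = (-0.27419,+0.93542,-0.22319)
r₃ = r₁×r₂ = (-0.31567,+0.13168,+0.93969); SVD([r₁ r₂ r₃]) → R = UVᵀ:
  R  [+0.90839 -0.27419 -0.31567]
  R  [+0.32811 +0.93542 +0.13168]
  R  [+0.25917 -0.22319 +0.93969]
t = (+0.24273, -0.16629, +1.37112) m
tr R = 2.783498; θ = arccos((tr R − 1)/2) = 0.469601 rad = 26.906°
axis k = ((R−Rᵀ)₃₂, (R−Rᵀ)₁₃, (R−Rᵀ)₂₁) / (2 sinθ) = (-0.392085, -0.635139, +0.665483)
rvec = θ·k = (-0.184124, -0.298262, +0.312512)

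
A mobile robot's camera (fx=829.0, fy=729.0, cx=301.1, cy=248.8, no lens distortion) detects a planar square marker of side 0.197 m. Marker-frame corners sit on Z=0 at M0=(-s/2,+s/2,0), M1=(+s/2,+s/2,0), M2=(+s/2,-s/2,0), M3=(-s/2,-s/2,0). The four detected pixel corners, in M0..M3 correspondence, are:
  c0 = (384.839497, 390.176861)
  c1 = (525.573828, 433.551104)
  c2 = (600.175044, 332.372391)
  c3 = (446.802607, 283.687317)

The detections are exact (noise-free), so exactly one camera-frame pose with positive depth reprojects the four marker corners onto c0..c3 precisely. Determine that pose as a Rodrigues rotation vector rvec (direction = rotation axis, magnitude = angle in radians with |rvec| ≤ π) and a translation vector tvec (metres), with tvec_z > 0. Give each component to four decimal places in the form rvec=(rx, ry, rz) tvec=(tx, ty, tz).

Intrinsics K: fx=829.0, fy=729.0, cx=301.1, cy=248.8
Marker side s = 0.197 m; corners in marker frame (Z=0):
  M0 = (-0.0985, +0.0985, 0)
  M1 = (+0.0985, +0.0985, 0)
  M2 = (+0.0985, -0.0985, 0)
  M3 = (-0.0985, -0.0985, 0)
Detected image corners:
  c0 = (384.839497, 390.176861) px
  c1 = (525.573828, 433.551104) px
  c2 = (600.175044, 332.372391) px
  c3 = (446.802607, 283.687317) px
Planar DLT: solve 8×8 A·h = b for H (H[2,2]=1):
  H  [+771.88562 -120.82129 +488.19272]
  H  [+252.81249 +693.21370 +362.43282]
  H  [+0.05493 +0.46176 +1.00000]
B = K⁻¹H; ‖b₁‖=0.969964, ‖b₂‖=0.969965; λ = 2/(‖b₁‖+‖b₂‖) = 1.030966, sign → tz>0 ⇒ λ=+1.030966
r₁ = λ·B[:,0] = (+0.93937,+0.33820,+0.05663); r₂ = λ·B[:,1] = (-0.32317,+0.81788,+0.47606)
r₃ = r₁×r₂ = (+0.11469,-0.46550,+0.87759); SVD([r₁ r₂ r₃]) → R = UVᵀ:
  R  [+0.93937 -0.32317 +0.11469]
  R  [+0.33820 +0.81788 -0.46550]
  R  [+0.05663 +0.47606 +0.87759]
t = (+0.23267, +0.16070, +1.03097) m
tr R = 2.634836; θ = arccos((tr R − 1)/2) = 0.613882 rad = 35.173°
axis k = ((R−Rᵀ)₃₂, (R−Rᵀ)₁₃, (R−Rᵀ)₂₁) / (2 sinθ) = (+0.817261, +0.050390, +0.574061)
rvec = θ·k = (+0.501702, +0.030934, +0.352406)

rvec=(0.5017, 0.0309, 0.3524) tvec=(0.2327, 0.1607, 1.0310)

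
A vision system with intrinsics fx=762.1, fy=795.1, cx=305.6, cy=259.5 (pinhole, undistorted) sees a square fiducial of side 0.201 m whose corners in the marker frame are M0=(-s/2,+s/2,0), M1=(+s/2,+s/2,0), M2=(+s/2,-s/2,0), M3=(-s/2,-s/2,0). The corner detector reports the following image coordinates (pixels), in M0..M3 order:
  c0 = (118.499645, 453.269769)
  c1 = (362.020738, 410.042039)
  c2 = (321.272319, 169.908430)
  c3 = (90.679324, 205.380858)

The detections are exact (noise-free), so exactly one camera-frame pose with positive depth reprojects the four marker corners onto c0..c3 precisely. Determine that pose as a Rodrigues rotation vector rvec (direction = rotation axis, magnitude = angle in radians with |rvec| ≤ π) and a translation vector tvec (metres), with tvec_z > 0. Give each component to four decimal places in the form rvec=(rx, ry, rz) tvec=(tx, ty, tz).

rvec=(-0.1913, -0.0572, -0.1604) tvec=(-0.0688, 0.0375, 0.6424)

Intrinsics K: fx=762.1, fy=795.1, cx=305.6, cy=259.5
Marker side s = 0.201 m; corners in marker frame (Z=0):
  M0 = (-0.1005, +0.1005, 0)
  M1 = (+0.1005, +0.1005, 0)
  M2 = (+0.1005, -0.1005, 0)
  M3 = (-0.1005, -0.1005, 0)
Detected image corners:
  c0 = (118.499645, 453.269769) px
  c1 = (362.020738, 410.042039) px
  c2 = (321.272319, 169.908430) px
  c3 = (90.679324, 205.380858) px
Planar DLT: solve 8×8 A·h = b for H (H[2,2]=1):
  H  [+1203.39506 +106.78694 +223.95404]
  H  [-160.60726 +1124.74959 +305.90426]
  H  [+0.11176 -0.28749 +1.00000]
B = K⁻¹H; ‖b₁‖=1.556675, ‖b₂‖=1.556675; λ = 2/(‖b₁‖+‖b₂‖) = 0.642395, sign → tz>0 ⇒ λ=+0.642395
r₁ = λ·B[:,0] = (+0.98558,-0.15319,+0.07179); r₂ = λ·B[:,1] = (+0.16407,+0.96901,-0.18468)
r₃ = r₁×r₂ = (-0.04128,+0.19380,+0.98017); SVD([r₁ r₂ r₃]) → R = UVᵀ:
  R  [+0.98558 +0.16407 -0.04128]
  R  [-0.15319 +0.96901 +0.19380]
  R  [+0.07179 -0.18468 +0.98017]
t = (-0.06882, +0.03749, +0.64239) m
tr R = 2.934765; θ = arccos((tr R − 1)/2) = 0.256111 rad = 14.674°
axis k = ((R−Rᵀ)₃₂, (R−Rᵀ)₁₃, (R−Rᵀ)₂₁) / (2 sinθ) = (-0.747030, -0.223181, -0.626208)
rvec = θ·k = (-0.191323, -0.057159, -0.160379)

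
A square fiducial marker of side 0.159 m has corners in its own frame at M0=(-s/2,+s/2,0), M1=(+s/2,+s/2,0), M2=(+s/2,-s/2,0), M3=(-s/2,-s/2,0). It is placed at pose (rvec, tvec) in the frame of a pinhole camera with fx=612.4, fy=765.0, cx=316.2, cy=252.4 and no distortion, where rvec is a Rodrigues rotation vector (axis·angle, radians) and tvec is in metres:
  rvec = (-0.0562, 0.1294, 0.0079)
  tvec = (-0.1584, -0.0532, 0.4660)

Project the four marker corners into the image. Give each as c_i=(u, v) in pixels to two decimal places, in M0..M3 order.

Intrinsics K: fx=612.4, fy=765.0, cx=316.2, cy=252.4
Marker side s = 0.159 m; corners in marker frame (Z=0):
  M0 = (-0.0795, +0.0795, 0)
  M1 = (+0.0795, +0.0795, 0)
  M2 = (+0.0795, -0.0795, 0)
  M3 = (-0.0795, -0.0795, 0)
rvec = (-0.0562, 0.1294, 0.0079), |rvec| = θ = 0.14130 rad = 8.096°
Rodrigues: sinθ=0.14083, 1−cosθ=0.00997; R = I + sinθ·[k]× + (1−cosθ)·[k]×²:
    [+0.99161 -0.01150 +0.12875]
    [+0.00424 +0.99839 +0.05652]
    [-0.12919 -0.05550 +0.99007]
t = (-0.1584, -0.0532, 0.4660) m
M0: Pc = R·M0+t = (-0.23815, +0.02583, +0.47186); u = 612.4·(-0.23815)/0.47186 + 316.2 = 7.1208, v = 765.0·(+0.02583)/0.47186 + 252.4 = 294.2847
M1: Pc = R·M1+t = (-0.08048, +0.02651, +0.45132); u = 612.4·(-0.08048)/0.45132 + 316.2 = 206.9932, v = 765.0·(+0.02651)/0.45132 + 252.4 = 297.3348
M2: Pc = R·M2+t = (-0.07865, -0.13223, +0.46014); u = 612.4·(-0.07865)/0.46014 + 316.2 = 211.5220, v = 765.0·(-0.13223)/0.46014 + 252.4 = 32.5555
M3: Pc = R·M3+t = (-0.23632, -0.13291, +0.48068); u = 612.4·(-0.23632)/0.48068 + 316.2 = 15.1255, v = 765.0·(-0.13291)/0.48068 + 252.4 = 40.8765

c0=(7.12, 294.28) c1=(206.99, 297.33) c2=(211.52, 32.56) c3=(15.13, 40.88)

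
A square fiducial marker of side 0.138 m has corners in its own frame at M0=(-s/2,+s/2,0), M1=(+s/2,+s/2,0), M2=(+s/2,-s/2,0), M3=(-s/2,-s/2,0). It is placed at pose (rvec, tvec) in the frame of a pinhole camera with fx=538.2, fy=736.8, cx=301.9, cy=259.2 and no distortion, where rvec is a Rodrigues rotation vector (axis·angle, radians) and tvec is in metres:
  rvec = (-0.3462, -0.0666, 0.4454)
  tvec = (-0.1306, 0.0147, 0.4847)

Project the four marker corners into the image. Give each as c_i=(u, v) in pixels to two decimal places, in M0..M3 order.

Intrinsics K: fx=538.2, fy=736.8, cx=301.9, cy=259.2
Marker side s = 0.138 m; corners in marker frame (Z=0):
  M0 = (-0.0690, +0.0690, 0)
  M1 = (+0.0690, +0.0690, 0)
  M2 = (+0.0690, -0.0690, 0)
  M3 = (-0.0690, -0.0690, 0)
rvec = (-0.3462, -0.0666, 0.4454), |rvec| = θ = 0.56804 rad = 32.546°
Rodrigues: sinθ=0.53798, 1−cosθ=0.15704; R = I + sinθ·[k]× + (1−cosθ)·[k]×²:
    [+0.90129 -0.41061 -0.13812]
    [+0.43305 +0.84512 +0.31344]
    [-0.01197 -0.34232 +0.93951]
t = (-0.1306, 0.0147, 0.4847) m
M0: Pc = R·M0+t = (-0.22112, +0.04313, +0.46191); u = 538.2·(-0.22112)/0.46191 + 301.9 = 44.2561, v = 736.8·(+0.04313)/0.46191 + 259.2 = 328.0016
M1: Pc = R·M1+t = (-0.09674, +0.10289, +0.46025); u = 538.2·(-0.09674)/0.46025 + 301.9 = 188.7731, v = 736.8·(+0.10289)/0.46025 + 259.2 = 423.9177
M2: Pc = R·M2+t = (-0.04008, -0.01373, +0.50749); u = 538.2·(-0.04008)/0.50749 + 301.9 = 259.3960, v = 736.8·(-0.01373)/0.50749 + 259.2 = 239.2629
M3: Pc = R·M3+t = (-0.16446, -0.07349, +0.50915); u = 538.2·(-0.16446)/0.50915 + 301.9 = 128.0584, v = 736.8·(-0.07349)/0.50915 + 259.2 = 152.8453

c0=(44.26, 328.00) c1=(188.77, 423.92) c2=(259.40, 239.26) c3=(128.06, 152.85)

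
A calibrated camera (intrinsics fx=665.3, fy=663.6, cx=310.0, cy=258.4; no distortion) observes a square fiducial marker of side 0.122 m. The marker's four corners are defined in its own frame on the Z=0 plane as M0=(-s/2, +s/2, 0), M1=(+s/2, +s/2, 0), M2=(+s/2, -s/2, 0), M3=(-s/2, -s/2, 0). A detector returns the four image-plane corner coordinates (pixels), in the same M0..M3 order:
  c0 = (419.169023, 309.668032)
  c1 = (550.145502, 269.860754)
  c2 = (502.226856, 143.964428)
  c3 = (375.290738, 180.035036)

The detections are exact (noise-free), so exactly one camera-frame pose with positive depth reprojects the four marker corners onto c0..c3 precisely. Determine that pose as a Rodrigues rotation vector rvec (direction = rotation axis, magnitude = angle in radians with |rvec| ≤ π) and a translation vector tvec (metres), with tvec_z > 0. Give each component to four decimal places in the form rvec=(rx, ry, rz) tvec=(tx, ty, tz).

Intrinsics K: fx=665.3, fy=663.6, cx=310.0, cy=258.4
Marker side s = 0.122 m; corners in marker frame (Z=0):
  M0 = (-0.0610, +0.0610, 0)
  M1 = (+0.0610, +0.0610, 0)
  M2 = (+0.0610, -0.0610, 0)
  M3 = (-0.0610, -0.0610, 0)
Detected image corners:
  c0 = (419.169023, 309.668032) px
  c1 = (550.145502, 269.860754) px
  c2 = (502.226856, 143.964428) px
  c3 = (375.290738, 180.035036) px
Planar DLT: solve 8×8 A·h = b for H (H[2,2]=1):
  H  [+1124.96570 +233.49836 +461.85634]
  H  [-277.29123 +977.21775 +224.50518]
  H  [+0.14784 -0.30943 +1.00000]
B = K⁻¹H; ‖b₁‖=1.696721, ‖b₂‖=1.696721; λ = 2/(‖b₁‖+‖b₂‖) = 0.589372, sign → tz>0 ⇒ λ=+0.589372
r₁ = λ·B[:,0] = (+0.95598,-0.28020,+0.08713); r₂ = λ·B[:,1] = (+0.29183,+0.93892,-0.18237)
r₃ = r₁×r₂ = (-0.03071,+0.19977,+0.97936); SVD([r₁ r₂ r₃]) → R = UVᵀ:
  R  [+0.95598 +0.29183 -0.03071]
  R  [-0.28020 +0.93892 +0.19977]
  R  [+0.08713 -0.18237 +0.97936]
t = (+0.13453, -0.03010, +0.58937) m
tr R = 2.874263; θ = arccos((tr R − 1)/2) = 0.356479 rad = 20.425°
axis k = ((R−Rᵀ)₃₂, (R−Rᵀ)₁₃, (R−Rᵀ)₂₁) / (2 sinθ) = (-0.547519, -0.168842, -0.819583)
rvec = θ·k = (-0.195179, -0.060189, -0.292164)

rvec=(-0.1952, -0.0602, -0.2922) tvec=(0.1345, -0.0301, 0.5894)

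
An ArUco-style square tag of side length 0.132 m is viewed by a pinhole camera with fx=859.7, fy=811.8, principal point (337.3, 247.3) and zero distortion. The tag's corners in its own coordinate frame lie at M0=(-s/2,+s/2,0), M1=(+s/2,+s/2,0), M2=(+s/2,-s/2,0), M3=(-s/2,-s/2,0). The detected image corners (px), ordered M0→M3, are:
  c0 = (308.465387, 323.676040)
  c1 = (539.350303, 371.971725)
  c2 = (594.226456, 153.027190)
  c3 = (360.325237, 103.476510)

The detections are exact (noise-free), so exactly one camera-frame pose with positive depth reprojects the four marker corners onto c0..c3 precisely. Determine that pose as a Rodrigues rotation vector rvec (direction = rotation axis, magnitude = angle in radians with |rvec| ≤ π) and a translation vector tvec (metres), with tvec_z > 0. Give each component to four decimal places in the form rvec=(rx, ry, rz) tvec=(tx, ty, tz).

rvec=(0.0499, -0.0043, 0.2192) tvec=(0.0627, -0.0050, 0.4760)

Intrinsics K: fx=859.7, fy=811.8, cx=337.3, cy=247.3
Marker side s = 0.132 m; corners in marker frame (Z=0):
  M0 = (-0.0660, +0.0660, 0)
  M1 = (+0.0660, +0.0660, 0)
  M2 = (+0.0660, -0.0660, 0)
  M3 = (-0.0660, -0.0660, 0)
Detected image corners:
  c0 = (308.465387, 323.676040) px
  c1 = (539.350303, 371.971725) px
  c2 = (594.226456, 153.027190) px
  c3 = (360.325237, 103.476510) px
Planar DLT: solve 8×8 A·h = b for H (H[2,2]=1):
  H  [+1769.64559 -357.90674 +450.56651]
  H  [+375.44202 +1687.93637 +238.81706]
  H  [+0.02035 +0.10300 +1.00000]
B = K⁻¹H; ‖b₁‖=2.100714, ‖b₂‖=2.100714; λ = 2/(‖b₁‖+‖b₂‖) = 0.476029, sign → tz>0 ⇒ λ=+0.476029
r₁ = λ·B[:,0] = (+0.97608,+0.21720,+0.00969); r₂ = λ·B[:,1] = (-0.21742,+0.97485,+0.04903)
r₃ = r₁×r₂ = (+0.00121,-0.04996,+0.99875); SVD([r₁ r₂ r₃]) → R = UVᵀ:
  R  [+0.97608 -0.21742 +0.00121]
  R  [+0.21720 +0.97485 -0.04996]
  R  [+0.00969 +0.04903 +0.99875]
t = (+0.06272, -0.00497, +0.47603) m
tr R = 2.949675; θ = arccos((tr R − 1)/2) = 0.224804 rad = 12.880°
axis k = ((R−Rᵀ)₃₂, (R−Rᵀ)₁₃, (R−Rᵀ)₂₁) / (2 sinθ) = (+0.222049, -0.019023, +0.974850)
rvec = θ·k = (+0.049918, -0.004277, +0.219151)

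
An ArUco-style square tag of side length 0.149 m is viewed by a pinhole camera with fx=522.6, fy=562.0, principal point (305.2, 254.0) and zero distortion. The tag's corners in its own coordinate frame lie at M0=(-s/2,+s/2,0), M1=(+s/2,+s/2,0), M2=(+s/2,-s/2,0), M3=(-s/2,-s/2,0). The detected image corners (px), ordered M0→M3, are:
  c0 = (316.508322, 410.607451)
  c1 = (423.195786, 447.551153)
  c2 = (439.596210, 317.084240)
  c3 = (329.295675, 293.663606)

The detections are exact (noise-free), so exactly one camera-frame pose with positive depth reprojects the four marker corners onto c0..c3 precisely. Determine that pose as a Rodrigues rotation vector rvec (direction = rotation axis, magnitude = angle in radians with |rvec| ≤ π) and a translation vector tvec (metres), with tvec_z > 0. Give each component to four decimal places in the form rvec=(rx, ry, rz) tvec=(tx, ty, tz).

rvec=(0.0482, 0.5348, 0.1313) tvec=(0.0871, 0.1329, 0.6616)

Intrinsics K: fx=522.6, fy=562.0, cx=305.2, cy=254.0
Marker side s = 0.149 m; corners in marker frame (Z=0):
  M0 = (-0.0745, +0.0745, 0)
  M1 = (+0.0745, +0.0745, 0)
  M2 = (+0.0745, -0.0745, 0)
  M3 = (-0.0745, -0.0745, 0)
Detected image corners:
  c0 = (316.508322, 410.607451) px
  c1 = (423.195786, 447.551153) px
  c2 = (439.596210, 317.084240) px
  c3 = (329.295675, 293.663606) px
Planar DLT: solve 8×8 A·h = b for H (H[2,2]=1):
  H  [+440.21548 -51.67810 +373.99909]
  H  [-77.27725 +872.03641 +366.92548]
  H  [-0.76315 +0.12085 +1.00000]
B = K⁻¹H; ‖b₁‖=1.511447, ‖b₂‖=1.511448; λ = 2/(‖b₁‖+‖b₂‖) = 0.661617, sign → tz>0 ⇒ λ=+0.661617
r₁ = λ·B[:,0] = (+0.85219,+0.13723,-0.50492); r₂ = λ·B[:,1] = (-0.11212,+0.99047,+0.07996)
r₃ = r₁×r₂ = (+0.51108,-0.01153,+0.85946); SVD([r₁ r₂ r₃]) → R = UVᵀ:
  R  [+0.85219 -0.11212 +0.51108]
  R  [+0.13723 +0.99047 -0.01153]
  R  [-0.50492 +0.07996 +0.85946]
t = (+0.08710, +0.13294, +0.66162) m
tr R = 2.702120; θ = arccos((tr R − 1)/2) = 0.552795 rad = 31.673°
axis k = ((R−Rᵀ)₃₂, (R−Rᵀ)₁₃, (R−Rᵀ)₂₁) / (2 sinθ) = (+0.087115, +0.967488, +0.237441)
rvec = θ·k = (+0.048157, +0.534823, +0.131256)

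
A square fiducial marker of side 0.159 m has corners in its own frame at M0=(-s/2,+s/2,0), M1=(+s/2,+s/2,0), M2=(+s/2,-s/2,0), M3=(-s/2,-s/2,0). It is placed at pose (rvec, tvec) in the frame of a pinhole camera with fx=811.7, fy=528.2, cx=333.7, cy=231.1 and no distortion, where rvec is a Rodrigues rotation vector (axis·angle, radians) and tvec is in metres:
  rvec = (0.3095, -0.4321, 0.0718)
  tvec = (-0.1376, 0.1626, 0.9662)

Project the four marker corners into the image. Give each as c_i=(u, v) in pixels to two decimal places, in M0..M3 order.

c0=(146.44, 362.72) c1=(273.20, 354.32) c2=(288.10, 278.25) c3=(156.25, 281.44)

Intrinsics K: fx=811.7, fy=528.2, cx=333.7, cy=231.1
Marker side s = 0.159 m; corners in marker frame (Z=0):
  M0 = (-0.0795, +0.0795, 0)
  M1 = (+0.0795, +0.0795, 0)
  M2 = (+0.0795, -0.0795, 0)
  M3 = (-0.0795, -0.0795, 0)
rvec = (0.3095, -0.4321, 0.0718), |rvec| = θ = 0.53634 rad = 30.730°
Rodrigues: sinθ=0.51099, 1−cosθ=0.14041; R = I + sinθ·[k]× + (1−cosθ)·[k]×²:
    [+0.90634 -0.13369 -0.40083]
    [+0.00313 +0.95073 -0.31002]
    [+0.42253 +0.27973 +0.86210]
t = (-0.1376, 0.1626, 0.9662) m
M0: Pc = R·M0+t = (-0.22028, +0.23793, +0.95485); u = 811.7·(-0.22028)/0.95485 + 333.7 = 146.4415, v = 528.2·(+0.23793)/0.95485 + 231.1 = 362.7197
M1: Pc = R·M1+t = (-0.07617, +0.23843, +1.02203); u = 811.7·(-0.07617)/1.02203 + 333.7 = 273.2025, v = 528.2·(+0.23843)/1.02203 + 231.1 = 354.3248
M2: Pc = R·M2+t = (-0.05492, +0.08727, +0.97755); u = 811.7·(-0.05492)/0.97755 + 333.7 = 288.0999, v = 528.2·(+0.08727)/0.97755 + 231.1 = 278.2523
M3: Pc = R·M3+t = (-0.19903, +0.08677, +0.91037); u = 811.7·(-0.19903)/0.91037 + 333.7 = 156.2452, v = 528.2·(+0.08677)/0.91037 + 231.1 = 281.4435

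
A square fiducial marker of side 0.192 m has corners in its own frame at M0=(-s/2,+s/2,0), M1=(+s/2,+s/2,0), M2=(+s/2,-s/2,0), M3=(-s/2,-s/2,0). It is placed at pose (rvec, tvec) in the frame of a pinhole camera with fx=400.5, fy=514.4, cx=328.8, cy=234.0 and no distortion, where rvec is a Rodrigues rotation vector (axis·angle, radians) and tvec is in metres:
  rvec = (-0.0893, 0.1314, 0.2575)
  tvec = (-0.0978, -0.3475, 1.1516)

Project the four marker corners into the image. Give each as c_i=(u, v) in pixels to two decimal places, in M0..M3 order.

Intrinsics K: fx=400.5, fy=514.4, cx=328.8, cy=234.0
Marker side s = 0.192 m; corners in marker frame (Z=0):
  M0 = (-0.0960, +0.0960, 0)
  M1 = (+0.0960, +0.0960, 0)
  M2 = (+0.0960, -0.0960, 0)
  M3 = (-0.0960, -0.0960, 0)
rvec = (-0.0893, 0.1314, 0.2575), |rvec| = θ = 0.30257 rad = 17.336°
Rodrigues: sinθ=0.29797, 1−cosθ=0.04543; R = I + sinθ·[k]× + (1−cosθ)·[k]×²:
    [+0.95853 -0.25941 +0.11799]
    [+0.24777 +0.96314 +0.10473]
    [-0.14081 -0.07115 +0.98748]
t = (-0.0978, -0.3475, 1.1516) m
M0: Pc = R·M0+t = (-0.21472, -0.27882, +1.15829); u = 400.5·(-0.21472)/1.15829 + 328.8 = 254.5556, v = 514.4·(-0.27882)/1.15829 + 234.0 = 110.1732
M1: Pc = R·M1+t = (-0.03068, -0.23125, +1.13125); u = 400.5·(-0.03068)/1.13125 + 328.8 = 317.9367, v = 514.4·(-0.23125)/1.13125 + 234.0 = 128.8452
M2: Pc = R·M2+t = (+0.01912, -0.41618, +1.14491); u = 400.5·(+0.01912)/1.14491 + 328.8 = 335.4892, v = 514.4·(-0.41618)/1.14491 + 234.0 = 47.0155
M3: Pc = R·M3+t = (-0.16492, -0.46375, +1.17195); u = 400.5·(-0.16492)/1.17195 + 328.8 = 272.4420, v = 514.4·(-0.46375)/1.17195 + 234.0 = 30.4488

c0=(254.56, 110.17) c1=(317.94, 128.85) c2=(335.49, 47.02) c3=(272.44, 30.45)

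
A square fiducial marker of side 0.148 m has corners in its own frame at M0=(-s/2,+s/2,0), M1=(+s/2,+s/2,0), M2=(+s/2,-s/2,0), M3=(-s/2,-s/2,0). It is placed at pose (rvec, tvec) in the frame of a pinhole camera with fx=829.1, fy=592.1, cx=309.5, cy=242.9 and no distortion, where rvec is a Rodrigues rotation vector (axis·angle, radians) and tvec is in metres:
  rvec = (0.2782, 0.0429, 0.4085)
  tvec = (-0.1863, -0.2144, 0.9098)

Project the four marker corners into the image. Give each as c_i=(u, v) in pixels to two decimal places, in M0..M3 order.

Intrinsics K: fx=829.1, fy=592.1, cx=309.5, cy=242.9
Marker side s = 0.148 m; corners in marker frame (Z=0):
  M0 = (-0.0740, +0.0740, 0)
  M1 = (+0.0740, +0.0740, 0)
  M2 = (+0.0740, -0.0740, 0)
  M3 = (-0.0740, -0.0740, 0)
rvec = (0.2782, 0.0429, 0.4085), |rvec| = θ = 0.49609 rad = 28.424°
Rodrigues: sinθ=0.47599, 1−cosθ=0.12055; R = I + sinθ·[k]× + (1−cosθ)·[k]×²:
    [+0.91736 -0.38610 +0.09683]
    [+0.39780 +0.88035 -0.25834]
    [+0.01450 +0.27551 +0.96119]
t = (-0.1863, -0.2144, 0.9098) m
M0: Pc = R·M0+t = (-0.28276, -0.17869, +0.92911); u = 829.1·(-0.28276)/0.92911 + 309.5 = 57.1811, v = 592.1·(-0.17869)/0.92911 + 242.9 = 129.0250
M1: Pc = R·M1+t = (-0.14699, -0.11982, +0.93126); u = 829.1·(-0.14699)/0.93126 + 309.5 = 178.6378, v = 592.1·(-0.11982)/0.93126 + 242.9 = 166.7197
M2: Pc = R·M2+t = (-0.08984, -0.25011, +0.89049); u = 829.1·(-0.08984)/0.89049 + 309.5 = 225.8496, v = 592.1·(-0.25011)/0.89049 + 242.9 = 76.5979
M3: Pc = R·M3+t = (-0.22561, -0.30898, +0.88834); u = 829.1·(-0.22561)/0.88834 + 309.5 = 98.9320, v = 592.1·(-0.30898)/0.88834 + 242.9 = 36.9552

c0=(57.18, 129.03) c1=(178.64, 166.72) c2=(225.85, 76.60) c3=(98.93, 36.96)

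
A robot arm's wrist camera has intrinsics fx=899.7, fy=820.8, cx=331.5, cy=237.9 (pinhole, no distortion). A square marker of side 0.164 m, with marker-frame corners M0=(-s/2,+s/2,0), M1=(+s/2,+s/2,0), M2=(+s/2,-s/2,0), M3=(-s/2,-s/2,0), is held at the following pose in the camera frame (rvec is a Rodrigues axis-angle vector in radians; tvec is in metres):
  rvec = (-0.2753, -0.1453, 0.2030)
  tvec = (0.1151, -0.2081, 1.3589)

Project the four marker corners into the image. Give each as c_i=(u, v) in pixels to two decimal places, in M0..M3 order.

c0=(345.73, 145.85) c1=(451.86, 168.97) c2=(466.77, 80.13) c3=(364.45, 56.59)

Intrinsics K: fx=899.7, fy=820.8, cx=331.5, cy=237.9
Marker side s = 0.164 m; corners in marker frame (Z=0):
  M0 = (-0.0820, +0.0820, 0)
  M1 = (+0.0820, +0.0820, 0)
  M2 = (+0.0820, -0.0820, 0)
  M3 = (-0.0820, -0.0820, 0)
rvec = (-0.2753, -0.1453, 0.2030), |rvec| = θ = 0.37163 rad = 21.293°
Rodrigues: sinθ=0.36314, 1−cosθ=0.06826; R = I + sinθ·[k]× + (1−cosθ)·[k]×²:
    [+0.96920 -0.17859 -0.16960]
    [+0.21813 +0.94217 +0.25443]
    [+0.11436 -0.28359 +0.95210]
t = (0.1151, -0.2081, 1.3589) m
M0: Pc = R·M0+t = (+0.02098, -0.14873, +1.32627); u = 899.7·(+0.02098)/1.32627 + 331.5 = 345.7333, v = 820.8·(-0.14873)/1.32627 + 237.9 = 145.8549
M1: Pc = R·M1+t = (+0.17993, -0.11296, +1.34502); u = 899.7·(+0.17993)/1.34502 + 331.5 = 451.8570, v = 820.8·(-0.11296)/1.34502 + 237.9 = 168.9691
M2: Pc = R·M2+t = (+0.20922, -0.26747, +1.39153); u = 899.7·(+0.20922)/1.39153 + 331.5 = 466.7709, v = 820.8·(-0.26747)/1.39153 + 237.9 = 80.1310
M3: Pc = R·M3+t = (+0.05027, -0.30324, +1.37278); u = 899.7·(+0.05027)/1.37278 + 331.5 = 364.4464, v = 820.8·(-0.30324)/1.37278 + 237.9 = 56.5863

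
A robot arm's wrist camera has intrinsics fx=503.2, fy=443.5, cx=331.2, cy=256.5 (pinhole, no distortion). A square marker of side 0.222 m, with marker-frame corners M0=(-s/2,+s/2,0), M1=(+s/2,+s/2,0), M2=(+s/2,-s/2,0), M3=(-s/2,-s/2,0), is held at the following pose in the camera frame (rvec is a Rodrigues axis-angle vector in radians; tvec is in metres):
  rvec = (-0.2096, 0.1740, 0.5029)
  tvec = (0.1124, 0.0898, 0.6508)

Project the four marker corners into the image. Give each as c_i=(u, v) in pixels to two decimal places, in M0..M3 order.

Intrinsics K: fx=503.2, fy=443.5, cx=331.2, cy=256.5
Marker side s = 0.222 m; corners in marker frame (Z=0):
  M0 = (-0.1110, +0.1110, 0)
  M1 = (+0.1110, +0.1110, 0)
  M2 = (+0.1110, -0.1110, 0)
  M3 = (-0.1110, -0.1110, 0)
rvec = (-0.2096, 0.1740, 0.5029), |rvec| = θ = 0.57194 rad = 32.770°
Rodrigues: sinθ=0.54127, 1−cosθ=0.15915; R = I + sinθ·[k]× + (1−cosθ)·[k]×²:
    [+0.86223 -0.49367 +0.11338]
    [+0.45818 +0.85558 +0.24093]
    [-0.21595 -0.15579 +0.96390]
t = (0.1124, 0.0898, 0.6508) m
M0: Pc = R·M0+t = (-0.03810, +0.13391, +0.65748); u = 503.2·(-0.03810)/0.65748 + 331.2 = 302.0368, v = 443.5·(+0.13391)/0.65748 + 256.5 = 346.8294
M1: Pc = R·M1+t = (+0.15331, +0.23563, +0.60954); u = 503.2·(+0.15331)/0.60954 + 331.2 = 457.7639, v = 443.5·(+0.23563)/0.60954 + 256.5 = 427.9432
M2: Pc = R·M2+t = (+0.26290, +0.04569, +0.64412); u = 503.2·(+0.26290)/0.64412 + 331.2 = 536.5859, v = 443.5·(+0.04569)/0.64412 + 256.5 = 287.9583
M3: Pc = R·M3+t = (+0.07149, -0.05603, +0.69206); u = 503.2·(+0.07149)/0.69206 + 331.2 = 383.1808, v = 443.5·(-0.05603)/0.69206 + 256.5 = 220.5952

c0=(302.04, 346.83) c1=(457.76, 427.94) c2=(536.59, 287.96) c3=(383.18, 220.60)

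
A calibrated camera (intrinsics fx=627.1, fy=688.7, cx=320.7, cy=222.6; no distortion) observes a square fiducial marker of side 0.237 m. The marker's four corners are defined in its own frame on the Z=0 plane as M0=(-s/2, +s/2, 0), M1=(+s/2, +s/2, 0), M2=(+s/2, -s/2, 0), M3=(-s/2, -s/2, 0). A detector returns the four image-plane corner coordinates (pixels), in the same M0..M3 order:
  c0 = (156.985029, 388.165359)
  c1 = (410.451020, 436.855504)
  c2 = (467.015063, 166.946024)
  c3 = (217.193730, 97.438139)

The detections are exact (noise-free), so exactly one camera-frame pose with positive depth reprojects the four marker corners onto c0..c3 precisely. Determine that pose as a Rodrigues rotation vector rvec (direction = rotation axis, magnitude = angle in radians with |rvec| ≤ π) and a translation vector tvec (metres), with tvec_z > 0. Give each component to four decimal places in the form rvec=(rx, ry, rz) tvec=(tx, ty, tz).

Intrinsics K: fx=627.1, fy=688.7, cx=320.7, cy=222.6
Marker side s = 0.237 m; corners in marker frame (Z=0):
  M0 = (-0.1185, +0.1185, 0)
  M1 = (+0.1185, +0.1185, 0)
  M2 = (+0.1185, -0.1185, 0)
  M3 = (-0.1185, -0.1185, 0)
Detected image corners:
  c0 = (156.985029, 388.165359) px
  c1 = (410.451020, 436.855504) px
  c2 = (467.015063, 166.946024) px
  c3 = (217.193730, 97.438139) px
Planar DLT: solve 8×8 A·h = b for H (H[2,2]=1):
  H  [+1159.12019 -242.61428 +317.51029]
  H  [+334.01286 +1184.16920 +273.62390]
  H  [+0.31102 +0.01105 +1.00000]
B = K⁻¹H; ‖b₁‖=1.760217, ‖b₂‖=1.760217; λ = 2/(‖b₁‖+‖b₂‖) = 0.568112, sign → tz>0 ⇒ λ=+0.568112
r₁ = λ·B[:,0] = (+0.95973,+0.21842,+0.17670); r₂ = λ·B[:,1] = (-0.22300,+0.97480,+0.00628)
r₃ = r₁×r₂ = (-0.17087,-0.04543,+0.98425); SVD([r₁ r₂ r₃]) → R = UVᵀ:
  R  [+0.95973 -0.22300 -0.17087]
  R  [+0.21842 +0.97480 -0.04543]
  R  [+0.17670 +0.00628 +0.98425]
t = (-0.00289, +0.04209, +0.56811) m
tr R = 2.918768; θ = arccos((tr R − 1)/2) = 0.285986 rad = 16.386°
axis k = ((R−Rᵀ)₃₂, (R−Rᵀ)₁₃, (R−Rᵀ)₂₁) / (2 sinθ) = (+0.091648, -0.616027, +0.782375)
rvec = θ·k = (+0.026210, -0.176175, +0.223748)

rvec=(0.0262, -0.1762, 0.2237) tvec=(-0.0029, 0.0421, 0.5681)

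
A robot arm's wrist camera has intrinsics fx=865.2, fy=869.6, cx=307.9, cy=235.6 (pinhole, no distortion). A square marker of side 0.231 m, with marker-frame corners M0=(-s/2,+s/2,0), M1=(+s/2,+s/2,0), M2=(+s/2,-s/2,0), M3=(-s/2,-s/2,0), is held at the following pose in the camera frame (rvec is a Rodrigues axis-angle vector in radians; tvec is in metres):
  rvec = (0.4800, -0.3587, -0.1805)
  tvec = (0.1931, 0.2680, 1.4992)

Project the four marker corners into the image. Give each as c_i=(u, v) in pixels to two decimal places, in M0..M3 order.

c0=(362.80, 463.15) c1=(476.45, 421.53) c2=(477.53, 316.85) c3=(354.99, 356.71)

Intrinsics K: fx=865.2, fy=869.6, cx=307.9, cy=235.6
Marker side s = 0.231 m; corners in marker frame (Z=0):
  M0 = (-0.1155, +0.1155, 0)
  M1 = (+0.1155, +0.1155, 0)
  M2 = (+0.1155, -0.1155, 0)
  M3 = (-0.1155, -0.1155, 0)
rvec = (0.4800, -0.3587, -0.1805), |rvec| = θ = 0.62582 rad = 35.857°
Rodrigues: sinθ=0.58576, 1−cosθ=0.18951; R = I + sinθ·[k]× + (1−cosθ)·[k]×²:
    [+0.92197 +0.08563 -0.37766]
    [-0.25226 +0.87275 -0.41795]
    [+0.29382 +0.48061 +0.82625]
t = (0.1931, 0.2680, 1.4992) m
M0: Pc = R·M0+t = (+0.09650, +0.39794, +1.52077); u = 865.2·(+0.09650)/1.52077 + 307.9 = 362.8022, v = 869.6·(+0.39794)/1.52077 + 235.6 = 463.1467
M1: Pc = R·M1+t = (+0.30948, +0.33967, +1.58865); u = 865.2·(+0.30948)/1.58865 + 307.9 = 476.4466, v = 869.6·(+0.33967)/1.58865 + 235.6 = 421.5279
M2: Pc = R·M2+t = (+0.28970, +0.13806, +1.47763); u = 865.2·(+0.28970)/1.47763 + 307.9 = 477.5277, v = 869.6·(+0.13806)/1.47763 + 235.6 = 316.8509
M3: Pc = R·M3+t = (+0.07672, +0.19633, +1.40975); u = 865.2·(+0.07672)/1.40975 + 307.9 = 354.9858, v = 869.6·(+0.19633)/1.40975 + 235.6 = 356.7077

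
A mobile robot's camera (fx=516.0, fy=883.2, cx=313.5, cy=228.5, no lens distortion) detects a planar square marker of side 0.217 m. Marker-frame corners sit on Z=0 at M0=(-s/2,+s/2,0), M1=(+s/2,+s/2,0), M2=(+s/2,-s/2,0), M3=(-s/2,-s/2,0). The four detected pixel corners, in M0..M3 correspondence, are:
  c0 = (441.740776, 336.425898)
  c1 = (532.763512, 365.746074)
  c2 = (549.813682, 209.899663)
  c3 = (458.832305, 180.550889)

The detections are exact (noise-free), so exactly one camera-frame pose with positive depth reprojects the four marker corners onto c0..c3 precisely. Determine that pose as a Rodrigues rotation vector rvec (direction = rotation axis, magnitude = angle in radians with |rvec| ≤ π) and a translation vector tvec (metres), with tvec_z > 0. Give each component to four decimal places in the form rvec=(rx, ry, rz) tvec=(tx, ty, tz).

Intrinsics K: fx=516.0, fy=883.2, cx=313.5, cy=228.5
Marker side s = 0.217 m; corners in marker frame (Z=0):
  M0 = (-0.1085, +0.1085, 0)
  M1 = (+0.1085, +0.1085, 0)
  M2 = (+0.1085, -0.1085, 0)
  M3 = (-0.1085, -0.1085, 0)
Detected image corners:
  c0 = (441.740776, 336.425898) px
  c1 = (532.763512, 365.746074) px
  c2 = (549.813682, 209.899663) px
  c3 = (458.832305, 180.550889) px
Planar DLT: solve 8×8 A·h = b for H (H[2,2]=1):
  H  [+419.95798 -79.59451 +495.79521]
  H  [+135.50902 +717.74137 +273.14173]
  H  [+0.00120 -0.00187 +1.00000]
B = K⁻¹H; ‖b₁‖=0.827436, ‖b₂‖=0.827436; λ = 2/(‖b₁‖+‖b₂‖) = 1.208552, sign → tz>0 ⇒ λ=+1.208552
r₁ = λ·B[:,0] = (+0.98273,+0.18505,+0.00145); r₂ = λ·B[:,1] = (-0.18505,+0.98273,-0.00226)
r₃ = r₁×r₂ = (-0.00184,+0.00195,+1.00000); SVD([r₁ r₂ r₃]) → R = UVᵀ:
  R  [+0.98273 -0.18505 -0.00184]
  R  [+0.18505 +0.98273 +0.00195]
  R  [+0.00145 -0.00226 +1.00000]
t = (+0.42696, +0.06109, +1.20855) m
tr R = 2.965450; θ = arccos((tr R − 1)/2) = 0.186144 rad = 10.665°
axis k = ((R−Rᵀ)₃₂, (R−Rᵀ)₁₃, (R−Rᵀ)₂₁) / (2 sinθ) = (-0.011381, -0.008882, +0.999896)
rvec = θ·k = (-0.002119, -0.001653, +0.186124)

rvec=(-0.0021, -0.0017, 0.1861) tvec=(0.4270, 0.0611, 1.2086)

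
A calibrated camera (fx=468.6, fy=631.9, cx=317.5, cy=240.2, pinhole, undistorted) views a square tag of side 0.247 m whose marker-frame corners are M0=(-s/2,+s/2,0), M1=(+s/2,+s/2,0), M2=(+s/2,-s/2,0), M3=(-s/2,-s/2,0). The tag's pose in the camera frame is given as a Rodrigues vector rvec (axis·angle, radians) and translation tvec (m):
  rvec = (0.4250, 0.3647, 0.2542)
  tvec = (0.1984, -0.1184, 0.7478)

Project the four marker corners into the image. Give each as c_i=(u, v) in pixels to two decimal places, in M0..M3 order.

Intrinsics K: fx=468.6, fy=631.9, cx=317.5, cy=240.2
Marker side s = 0.247 m; corners in marker frame (Z=0):
  M0 = (-0.1235, +0.1235, 0)
  M1 = (+0.1235, +0.1235, 0)
  M2 = (+0.1235, -0.1235, 0)
  M3 = (-0.1235, -0.1235, 0)
rvec = (0.4250, 0.3647, 0.2542), |rvec| = θ = 0.61502 rad = 35.238°
Rodrigues: sinθ=0.57697, 1−cosθ=0.18324; R = I + sinθ·[k]× + (1−cosθ)·[k]×²:
    [+0.90426 -0.16339 +0.39448]
    [+0.31356 +0.88120 -0.35380]
    [-0.28980 +0.44362 +0.84807]
t = (0.1984, -0.1184, 0.7478) m
M0: Pc = R·M0+t = (+0.06654, -0.04830, +0.83838); u = 468.6·(+0.06654)/0.83838 + 317.5 = 354.6944, v = 631.9·(-0.04830)/0.83838 + 240.2 = 203.7975
M1: Pc = R·M1+t = (+0.28990, +0.02915, +0.76680); u = 468.6·(+0.28990)/0.76680 + 317.5 = 494.6608, v = 631.9·(+0.02915)/0.76680 + 240.2 = 264.2239
M2: Pc = R·M2+t = (+0.33026, -0.18850, +0.65722); u = 468.6·(+0.33026)/0.65722 + 317.5 = 552.9722, v = 631.9·(-0.18850)/0.65722 + 240.2 = 58.9601
M3: Pc = R·M3+t = (+0.10690, -0.26595, +0.72880); u = 468.6·(+0.10690)/0.72880 + 317.5 = 386.2349, v = 631.9·(-0.26595)/0.72880 + 240.2 = 9.6092

c0=(354.69, 203.80) c1=(494.66, 264.22) c2=(552.97, 58.96) c3=(386.23, 9.61)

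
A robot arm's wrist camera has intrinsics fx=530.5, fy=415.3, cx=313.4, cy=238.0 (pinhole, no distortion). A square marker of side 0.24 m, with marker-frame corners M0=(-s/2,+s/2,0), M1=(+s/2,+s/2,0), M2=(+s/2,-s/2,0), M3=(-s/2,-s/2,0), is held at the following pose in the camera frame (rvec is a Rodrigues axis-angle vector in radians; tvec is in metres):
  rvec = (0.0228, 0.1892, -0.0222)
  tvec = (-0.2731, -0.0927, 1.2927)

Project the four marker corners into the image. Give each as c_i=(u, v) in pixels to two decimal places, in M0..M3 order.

c0=(157.19, 247.34) c1=(249.88, 246.11) c2=(247.20, 167.55) c3=(154.26, 171.49)

Intrinsics K: fx=530.5, fy=415.3, cx=313.4, cy=238.0
Marker side s = 0.24 m; corners in marker frame (Z=0):
  M0 = (-0.1200, +0.1200, 0)
  M1 = (+0.1200, +0.1200, 0)
  M2 = (+0.1200, -0.1200, 0)
  M3 = (-0.1200, -0.1200, 0)
rvec = (0.0228, 0.1892, -0.0222), |rvec| = θ = 0.19186 rad = 10.993°
Rodrigues: sinθ=0.19068, 1−cosθ=0.01835; R = I + sinθ·[k]× + (1−cosθ)·[k]×²:
    [+0.98191 +0.02421 +0.18779]
    [-0.01991 +0.99950 -0.02475]
    [-0.18829 +0.02057 +0.98190]
t = (-0.2731, -0.0927, 1.2927) m
M0: Pc = R·M0+t = (-0.38802, +0.02963, +1.31776); u = 530.5·(-0.38802)/1.31776 + 313.4 = 157.1910, v = 415.3·(+0.02963)/1.31776 + 238.0 = 247.3378
M1: Pc = R·M1+t = (-0.15236, +0.02485, +1.27257); u = 530.5·(-0.15236)/1.27257 + 313.4 = 249.8833, v = 415.3·(+0.02485)/1.27257 + 238.0 = 246.1096
M2: Pc = R·M2+t = (-0.15818, -0.21503, +1.26764); u = 530.5·(-0.15818)/1.26764 + 313.4 = 247.2039, v = 415.3·(-0.21503)/1.26764 + 238.0 = 167.5527
M3: Pc = R·M3+t = (-0.39384, -0.21025, +1.31283); u = 530.5·(-0.39384)/1.31283 + 313.4 = 154.2553, v = 415.3·(-0.21025)/1.31283 + 238.0 = 171.4896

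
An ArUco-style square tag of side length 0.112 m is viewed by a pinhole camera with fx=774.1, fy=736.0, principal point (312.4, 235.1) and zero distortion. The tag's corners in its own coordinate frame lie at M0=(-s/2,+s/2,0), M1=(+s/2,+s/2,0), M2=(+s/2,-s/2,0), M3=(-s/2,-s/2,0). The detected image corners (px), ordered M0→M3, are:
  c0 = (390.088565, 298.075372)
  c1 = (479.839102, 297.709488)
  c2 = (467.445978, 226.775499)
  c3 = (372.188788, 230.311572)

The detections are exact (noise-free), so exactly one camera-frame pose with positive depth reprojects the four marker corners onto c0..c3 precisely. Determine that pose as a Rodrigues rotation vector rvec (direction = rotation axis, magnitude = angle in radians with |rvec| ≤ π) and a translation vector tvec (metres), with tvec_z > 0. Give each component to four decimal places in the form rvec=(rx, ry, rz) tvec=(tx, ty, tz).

Intrinsics K: fx=774.1, fy=736.0, cx=312.4, cy=235.1
Marker side s = 0.112 m; corners in marker frame (Z=0):
  M0 = (-0.0560, +0.0560, 0)
  M1 = (+0.0560, +0.0560, 0)
  M2 = (+0.0560, -0.0560, 0)
  M3 = (-0.0560, -0.0560, 0)
Detected image corners:
  c0 = (390.088565, 298.075372) px
  c1 = (479.839102, 297.709488) px
  c2 = (467.445978, 226.775499) px
  c3 = (372.188788, 230.311572) px
Planar DLT: solve 8×8 A·h = b for H (H[2,2]=1):
  H  [+657.82607 +390.32693 +426.62943]
  H  [-119.97134 +775.64781 +264.39587]
  H  [-0.39140 +0.59560 +1.00000]
B = K⁻¹H; ‖b₁‖=1.081758, ‖b₂‖=1.081758; λ = 2/(‖b₁‖+‖b₂‖) = 0.924422, sign → tz>0 ⇒ λ=+0.924422
r₁ = λ·B[:,0] = (+0.93159,-0.03511,-0.36182); r₂ = λ·B[:,1] = (+0.24393,+0.79835,+0.55058)
r₃ = r₁×r₂ = (+0.26953,-0.60117,+0.75229); SVD([r₁ r₂ r₃]) → R = UVᵀ:
  R  [+0.93159 +0.24393 +0.26953]
  R  [-0.03511 +0.79835 -0.60117]
  R  [-0.36182 +0.55058 +0.75229]
t = (+0.13641, +0.03680, +0.92442) m
tr R = 2.482228; θ = arccos((tr R − 1)/2) = 0.736068 rad = 42.174°
axis k = ((R−Rᵀ)₃₂, (R−Rᵀ)₁₃, (R−Rᵀ)₂₁) / (2 sinθ) = (+0.857752, +0.470187, -0.207809)
rvec = θ·k = (+0.631364, +0.346090, -0.152962)

rvec=(0.6314, 0.3461, -0.1530) tvec=(0.1364, 0.0368, 0.9244)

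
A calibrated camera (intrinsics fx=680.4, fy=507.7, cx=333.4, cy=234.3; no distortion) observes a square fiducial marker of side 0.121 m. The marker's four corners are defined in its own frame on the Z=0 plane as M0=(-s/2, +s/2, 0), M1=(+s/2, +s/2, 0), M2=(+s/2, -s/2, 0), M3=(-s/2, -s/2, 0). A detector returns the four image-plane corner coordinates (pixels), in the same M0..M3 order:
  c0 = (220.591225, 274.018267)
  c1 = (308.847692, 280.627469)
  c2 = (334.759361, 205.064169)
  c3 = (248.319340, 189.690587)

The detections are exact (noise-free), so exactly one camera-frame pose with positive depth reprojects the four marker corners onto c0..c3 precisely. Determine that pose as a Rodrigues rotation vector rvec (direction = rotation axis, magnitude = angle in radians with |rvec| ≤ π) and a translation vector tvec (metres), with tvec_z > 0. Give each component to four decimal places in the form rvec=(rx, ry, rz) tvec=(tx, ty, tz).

Intrinsics K: fx=680.4, fy=507.7, cx=333.4, cy=234.3
Marker side s = 0.121 m; corners in marker frame (Z=0):
  M0 = (-0.0605, +0.0605, 0)
  M1 = (+0.0605, +0.0605, 0)
  M2 = (+0.0605, -0.0605, 0)
  M3 = (-0.0605, -0.0605, 0)
Detected image corners:
  c0 = (220.591225, 274.018267) px
  c1 = (308.847692, 280.627469) px
  c2 = (334.759361, 205.064169) px
  c3 = (248.319340, 189.690587) px
Planar DLT: solve 8×8 A·h = b for H (H[2,2]=1):
  H  [+970.02460 -192.87161 +280.40356]
  H  [+302.33117 +682.96701 +237.89343]
  H  [+0.89200 +0.10202 +1.00000]
B = K⁻¹H; ‖b₁‖=1.344157, ‖b₂‖=1.344157; λ = 2/(‖b₁‖+‖b₂‖) = 0.743961, sign → tz>0 ⇒ λ=+0.743961
r₁ = λ·B[:,0] = (+0.73547,+0.13677,+0.66361); r₂ = λ·B[:,1] = (-0.24808,+0.96576,+0.07590)
r₃ = r₁×r₂ = (-0.63051,-0.22045,+0.74421); SVD([r₁ r₂ r₃]) → R = UVᵀ:
  R  [+0.73547 -0.24808 -0.63051]
  R  [+0.13677 +0.96576 -0.22045]
  R  [+0.66361 +0.07590 +0.74421]
t = (-0.05795, +0.00527, +0.74396) m
tr R = 2.445442; θ = arccos((tr R − 1)/2) = 0.763065 rad = 43.720°
axis k = ((R−Rᵀ)₃₂, (R−Rᵀ)₁₃, (R−Rᵀ)₂₁) / (2 sinθ) = (+0.214394, -0.936226, +0.278417)
rvec = θ·k = (+0.163596, -0.714402, +0.212450)

rvec=(0.1636, -0.7144, 0.2125) tvec=(-0.0579, 0.0053, 0.7440)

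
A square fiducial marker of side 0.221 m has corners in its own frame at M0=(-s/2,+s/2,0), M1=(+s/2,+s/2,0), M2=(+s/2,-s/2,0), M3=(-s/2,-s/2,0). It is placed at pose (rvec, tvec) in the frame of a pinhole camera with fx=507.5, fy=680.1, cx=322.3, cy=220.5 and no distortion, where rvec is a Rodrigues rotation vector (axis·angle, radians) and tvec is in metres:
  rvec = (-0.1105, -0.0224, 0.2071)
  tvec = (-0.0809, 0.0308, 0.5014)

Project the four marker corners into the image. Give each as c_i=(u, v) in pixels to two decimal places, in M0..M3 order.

Intrinsics K: fx=507.5, fy=680.1, cx=322.3, cy=220.5
Marker side s = 0.221 m; corners in marker frame (Z=0):
  M0 = (-0.1105, +0.1105, 0)
  M1 = (+0.1105, +0.1105, 0)
  M2 = (+0.1105, -0.1105, 0)
  M3 = (-0.1105, -0.1105, 0)
rvec = (-0.1105, -0.0224, 0.2071), |rvec| = θ = 0.23580 rad = 13.510°
Rodrigues: sinθ=0.23362, 1−cosθ=0.02767; R = I + sinθ·[k]× + (1−cosθ)·[k]×²:
    [+0.97840 -0.20395 -0.03358]
    [+0.20642 +0.97258 +0.10717]
    [+0.01080 -0.11179 +0.99367]
t = (-0.0809, 0.0308, 0.5014) m
M0: Pc = R·M0+t = (-0.21155, +0.11546, +0.48785); u = 507.5·(-0.21155)/0.48785 + 322.3 = 102.2300, v = 680.1·(+0.11546)/0.48785 + 220.5 = 381.4596
M1: Pc = R·M1+t = (+0.00468, +0.16108, +0.49024); u = 507.5·(+0.00468)/0.49024 + 322.3 = 327.1414, v = 680.1·(+0.16108)/0.49024 + 220.5 = 443.9610
M2: Pc = R·M2+t = (+0.04975, -0.05386, +0.51495); u = 507.5·(+0.04975)/0.51495 + 322.3 = 371.3312, v = 680.1·(-0.05386)/0.51495 + 220.5 = 149.3652
M3: Pc = R·M3+t = (-0.16648, -0.09948, +0.51256); u = 507.5·(-0.16648)/0.51256 + 322.3 = 157.4663, v = 680.1·(-0.09948)/0.51256 + 220.5 = 88.5041

c0=(102.23, 381.46) c1=(327.14, 443.96) c2=(371.33, 149.37) c3=(157.47, 88.50)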